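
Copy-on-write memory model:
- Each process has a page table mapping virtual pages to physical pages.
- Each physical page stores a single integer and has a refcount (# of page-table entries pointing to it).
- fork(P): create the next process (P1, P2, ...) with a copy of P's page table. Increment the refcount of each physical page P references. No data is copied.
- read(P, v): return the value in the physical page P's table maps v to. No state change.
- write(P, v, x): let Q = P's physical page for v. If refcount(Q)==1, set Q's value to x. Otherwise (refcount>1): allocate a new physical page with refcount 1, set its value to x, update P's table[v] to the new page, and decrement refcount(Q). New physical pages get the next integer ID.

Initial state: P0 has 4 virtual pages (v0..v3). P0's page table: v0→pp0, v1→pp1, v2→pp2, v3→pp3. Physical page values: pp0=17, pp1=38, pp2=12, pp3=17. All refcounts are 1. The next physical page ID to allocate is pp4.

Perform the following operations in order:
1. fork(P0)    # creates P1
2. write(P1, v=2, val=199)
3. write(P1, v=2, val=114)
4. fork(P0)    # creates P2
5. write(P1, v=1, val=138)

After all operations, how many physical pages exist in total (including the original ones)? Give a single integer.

Answer: 6

Derivation:
Op 1: fork(P0) -> P1. 4 ppages; refcounts: pp0:2 pp1:2 pp2:2 pp3:2
Op 2: write(P1, v2, 199). refcount(pp2)=2>1 -> COPY to pp4. 5 ppages; refcounts: pp0:2 pp1:2 pp2:1 pp3:2 pp4:1
Op 3: write(P1, v2, 114). refcount(pp4)=1 -> write in place. 5 ppages; refcounts: pp0:2 pp1:2 pp2:1 pp3:2 pp4:1
Op 4: fork(P0) -> P2. 5 ppages; refcounts: pp0:3 pp1:3 pp2:2 pp3:3 pp4:1
Op 5: write(P1, v1, 138). refcount(pp1)=3>1 -> COPY to pp5. 6 ppages; refcounts: pp0:3 pp1:2 pp2:2 pp3:3 pp4:1 pp5:1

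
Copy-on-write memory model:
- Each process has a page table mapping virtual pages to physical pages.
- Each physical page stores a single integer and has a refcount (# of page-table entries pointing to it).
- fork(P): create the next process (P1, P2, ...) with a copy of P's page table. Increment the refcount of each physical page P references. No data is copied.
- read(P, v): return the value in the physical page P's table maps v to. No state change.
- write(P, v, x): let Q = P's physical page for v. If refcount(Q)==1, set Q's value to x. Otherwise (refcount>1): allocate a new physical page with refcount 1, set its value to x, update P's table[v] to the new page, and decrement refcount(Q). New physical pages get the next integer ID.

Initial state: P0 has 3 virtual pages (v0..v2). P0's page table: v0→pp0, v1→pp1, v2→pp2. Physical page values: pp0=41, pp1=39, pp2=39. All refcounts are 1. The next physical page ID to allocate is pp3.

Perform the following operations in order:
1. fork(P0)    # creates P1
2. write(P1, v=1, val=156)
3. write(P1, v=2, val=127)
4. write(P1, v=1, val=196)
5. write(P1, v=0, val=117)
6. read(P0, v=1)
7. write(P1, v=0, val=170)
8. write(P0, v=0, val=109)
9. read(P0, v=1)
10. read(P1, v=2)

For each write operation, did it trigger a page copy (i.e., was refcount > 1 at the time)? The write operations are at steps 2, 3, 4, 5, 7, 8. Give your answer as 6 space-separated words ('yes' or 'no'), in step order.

Op 1: fork(P0) -> P1. 3 ppages; refcounts: pp0:2 pp1:2 pp2:2
Op 2: write(P1, v1, 156). refcount(pp1)=2>1 -> COPY to pp3. 4 ppages; refcounts: pp0:2 pp1:1 pp2:2 pp3:1
Op 3: write(P1, v2, 127). refcount(pp2)=2>1 -> COPY to pp4. 5 ppages; refcounts: pp0:2 pp1:1 pp2:1 pp3:1 pp4:1
Op 4: write(P1, v1, 196). refcount(pp3)=1 -> write in place. 5 ppages; refcounts: pp0:2 pp1:1 pp2:1 pp3:1 pp4:1
Op 5: write(P1, v0, 117). refcount(pp0)=2>1 -> COPY to pp5. 6 ppages; refcounts: pp0:1 pp1:1 pp2:1 pp3:1 pp4:1 pp5:1
Op 6: read(P0, v1) -> 39. No state change.
Op 7: write(P1, v0, 170). refcount(pp5)=1 -> write in place. 6 ppages; refcounts: pp0:1 pp1:1 pp2:1 pp3:1 pp4:1 pp5:1
Op 8: write(P0, v0, 109). refcount(pp0)=1 -> write in place. 6 ppages; refcounts: pp0:1 pp1:1 pp2:1 pp3:1 pp4:1 pp5:1
Op 9: read(P0, v1) -> 39. No state change.
Op 10: read(P1, v2) -> 127. No state change.

yes yes no yes no no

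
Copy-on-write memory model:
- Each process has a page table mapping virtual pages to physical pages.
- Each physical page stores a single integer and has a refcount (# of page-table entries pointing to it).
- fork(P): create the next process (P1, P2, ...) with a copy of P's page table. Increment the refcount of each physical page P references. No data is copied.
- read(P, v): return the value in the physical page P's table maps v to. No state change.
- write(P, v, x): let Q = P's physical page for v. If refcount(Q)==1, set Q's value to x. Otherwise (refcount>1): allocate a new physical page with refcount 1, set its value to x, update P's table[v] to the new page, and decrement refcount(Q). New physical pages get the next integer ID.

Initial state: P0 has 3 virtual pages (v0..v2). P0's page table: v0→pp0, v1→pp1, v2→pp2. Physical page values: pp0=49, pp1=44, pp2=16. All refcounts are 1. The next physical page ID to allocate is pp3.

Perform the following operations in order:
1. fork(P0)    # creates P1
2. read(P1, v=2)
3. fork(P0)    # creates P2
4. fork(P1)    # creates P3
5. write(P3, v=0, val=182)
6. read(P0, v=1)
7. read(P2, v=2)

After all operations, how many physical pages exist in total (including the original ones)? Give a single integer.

Op 1: fork(P0) -> P1. 3 ppages; refcounts: pp0:2 pp1:2 pp2:2
Op 2: read(P1, v2) -> 16. No state change.
Op 3: fork(P0) -> P2. 3 ppages; refcounts: pp0:3 pp1:3 pp2:3
Op 4: fork(P1) -> P3. 3 ppages; refcounts: pp0:4 pp1:4 pp2:4
Op 5: write(P3, v0, 182). refcount(pp0)=4>1 -> COPY to pp3. 4 ppages; refcounts: pp0:3 pp1:4 pp2:4 pp3:1
Op 6: read(P0, v1) -> 44. No state change.
Op 7: read(P2, v2) -> 16. No state change.

Answer: 4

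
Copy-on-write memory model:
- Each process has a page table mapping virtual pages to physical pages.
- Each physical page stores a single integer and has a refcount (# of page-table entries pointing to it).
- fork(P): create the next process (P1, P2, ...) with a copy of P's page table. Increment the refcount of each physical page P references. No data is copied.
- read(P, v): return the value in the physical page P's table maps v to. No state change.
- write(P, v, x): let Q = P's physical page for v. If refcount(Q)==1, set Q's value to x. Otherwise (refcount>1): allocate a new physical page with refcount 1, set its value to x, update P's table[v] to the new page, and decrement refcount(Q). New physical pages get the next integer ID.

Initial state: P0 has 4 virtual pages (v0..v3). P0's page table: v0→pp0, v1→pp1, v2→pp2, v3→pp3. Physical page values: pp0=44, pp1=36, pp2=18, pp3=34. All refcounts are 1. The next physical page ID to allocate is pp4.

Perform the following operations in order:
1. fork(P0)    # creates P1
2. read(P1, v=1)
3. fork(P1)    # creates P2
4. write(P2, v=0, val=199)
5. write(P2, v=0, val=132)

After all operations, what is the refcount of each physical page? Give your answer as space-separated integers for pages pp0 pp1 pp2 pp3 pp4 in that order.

Op 1: fork(P0) -> P1. 4 ppages; refcounts: pp0:2 pp1:2 pp2:2 pp3:2
Op 2: read(P1, v1) -> 36. No state change.
Op 3: fork(P1) -> P2. 4 ppages; refcounts: pp0:3 pp1:3 pp2:3 pp3:3
Op 4: write(P2, v0, 199). refcount(pp0)=3>1 -> COPY to pp4. 5 ppages; refcounts: pp0:2 pp1:3 pp2:3 pp3:3 pp4:1
Op 5: write(P2, v0, 132). refcount(pp4)=1 -> write in place. 5 ppages; refcounts: pp0:2 pp1:3 pp2:3 pp3:3 pp4:1

Answer: 2 3 3 3 1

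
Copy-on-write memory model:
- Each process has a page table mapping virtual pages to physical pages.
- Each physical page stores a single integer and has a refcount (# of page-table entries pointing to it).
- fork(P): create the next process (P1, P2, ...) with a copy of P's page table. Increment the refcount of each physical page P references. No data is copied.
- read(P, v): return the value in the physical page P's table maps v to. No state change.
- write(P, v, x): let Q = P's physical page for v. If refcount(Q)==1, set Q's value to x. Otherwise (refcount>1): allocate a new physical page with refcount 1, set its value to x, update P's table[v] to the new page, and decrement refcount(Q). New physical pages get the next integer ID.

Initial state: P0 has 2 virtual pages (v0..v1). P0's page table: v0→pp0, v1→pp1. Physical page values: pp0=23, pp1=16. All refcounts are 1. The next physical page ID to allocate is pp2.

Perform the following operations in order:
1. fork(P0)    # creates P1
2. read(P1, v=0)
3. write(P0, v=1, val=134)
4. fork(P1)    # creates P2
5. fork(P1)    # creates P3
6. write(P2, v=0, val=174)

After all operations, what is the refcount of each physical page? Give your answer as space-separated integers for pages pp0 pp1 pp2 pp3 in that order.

Answer: 3 3 1 1

Derivation:
Op 1: fork(P0) -> P1. 2 ppages; refcounts: pp0:2 pp1:2
Op 2: read(P1, v0) -> 23. No state change.
Op 3: write(P0, v1, 134). refcount(pp1)=2>1 -> COPY to pp2. 3 ppages; refcounts: pp0:2 pp1:1 pp2:1
Op 4: fork(P1) -> P2. 3 ppages; refcounts: pp0:3 pp1:2 pp2:1
Op 5: fork(P1) -> P3. 3 ppages; refcounts: pp0:4 pp1:3 pp2:1
Op 6: write(P2, v0, 174). refcount(pp0)=4>1 -> COPY to pp3. 4 ppages; refcounts: pp0:3 pp1:3 pp2:1 pp3:1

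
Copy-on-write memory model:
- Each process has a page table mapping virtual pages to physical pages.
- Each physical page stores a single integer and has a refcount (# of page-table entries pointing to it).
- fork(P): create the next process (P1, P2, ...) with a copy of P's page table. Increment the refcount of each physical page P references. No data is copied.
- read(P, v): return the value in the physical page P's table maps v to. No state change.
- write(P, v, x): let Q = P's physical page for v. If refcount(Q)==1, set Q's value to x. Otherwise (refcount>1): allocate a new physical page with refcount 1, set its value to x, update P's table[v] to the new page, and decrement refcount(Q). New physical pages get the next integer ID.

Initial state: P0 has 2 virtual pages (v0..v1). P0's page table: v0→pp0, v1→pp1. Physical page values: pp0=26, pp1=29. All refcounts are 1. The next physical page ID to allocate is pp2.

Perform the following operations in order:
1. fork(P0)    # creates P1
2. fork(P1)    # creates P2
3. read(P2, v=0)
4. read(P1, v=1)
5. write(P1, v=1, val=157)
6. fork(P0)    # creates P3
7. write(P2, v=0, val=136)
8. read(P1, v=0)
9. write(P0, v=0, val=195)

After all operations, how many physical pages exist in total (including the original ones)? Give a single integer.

Op 1: fork(P0) -> P1. 2 ppages; refcounts: pp0:2 pp1:2
Op 2: fork(P1) -> P2. 2 ppages; refcounts: pp0:3 pp1:3
Op 3: read(P2, v0) -> 26. No state change.
Op 4: read(P1, v1) -> 29. No state change.
Op 5: write(P1, v1, 157). refcount(pp1)=3>1 -> COPY to pp2. 3 ppages; refcounts: pp0:3 pp1:2 pp2:1
Op 6: fork(P0) -> P3. 3 ppages; refcounts: pp0:4 pp1:3 pp2:1
Op 7: write(P2, v0, 136). refcount(pp0)=4>1 -> COPY to pp3. 4 ppages; refcounts: pp0:3 pp1:3 pp2:1 pp3:1
Op 8: read(P1, v0) -> 26. No state change.
Op 9: write(P0, v0, 195). refcount(pp0)=3>1 -> COPY to pp4. 5 ppages; refcounts: pp0:2 pp1:3 pp2:1 pp3:1 pp4:1

Answer: 5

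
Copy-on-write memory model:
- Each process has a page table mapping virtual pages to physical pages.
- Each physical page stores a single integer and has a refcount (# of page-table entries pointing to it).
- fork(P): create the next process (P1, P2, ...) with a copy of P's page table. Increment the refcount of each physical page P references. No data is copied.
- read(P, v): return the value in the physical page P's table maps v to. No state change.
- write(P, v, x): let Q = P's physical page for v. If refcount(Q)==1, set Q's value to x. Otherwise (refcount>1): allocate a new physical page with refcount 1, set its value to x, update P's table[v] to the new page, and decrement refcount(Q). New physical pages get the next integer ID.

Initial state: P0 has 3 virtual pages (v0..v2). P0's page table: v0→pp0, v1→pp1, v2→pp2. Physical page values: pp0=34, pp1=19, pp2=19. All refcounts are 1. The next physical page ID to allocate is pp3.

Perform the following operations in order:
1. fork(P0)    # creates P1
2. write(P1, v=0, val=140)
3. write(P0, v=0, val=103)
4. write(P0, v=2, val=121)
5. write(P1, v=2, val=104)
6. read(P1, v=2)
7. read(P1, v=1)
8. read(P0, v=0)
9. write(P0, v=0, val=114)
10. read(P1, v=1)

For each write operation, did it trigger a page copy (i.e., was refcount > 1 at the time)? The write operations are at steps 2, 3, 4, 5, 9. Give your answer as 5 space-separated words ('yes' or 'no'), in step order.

Op 1: fork(P0) -> P1. 3 ppages; refcounts: pp0:2 pp1:2 pp2:2
Op 2: write(P1, v0, 140). refcount(pp0)=2>1 -> COPY to pp3. 4 ppages; refcounts: pp0:1 pp1:2 pp2:2 pp3:1
Op 3: write(P0, v0, 103). refcount(pp0)=1 -> write in place. 4 ppages; refcounts: pp0:1 pp1:2 pp2:2 pp3:1
Op 4: write(P0, v2, 121). refcount(pp2)=2>1 -> COPY to pp4. 5 ppages; refcounts: pp0:1 pp1:2 pp2:1 pp3:1 pp4:1
Op 5: write(P1, v2, 104). refcount(pp2)=1 -> write in place. 5 ppages; refcounts: pp0:1 pp1:2 pp2:1 pp3:1 pp4:1
Op 6: read(P1, v2) -> 104. No state change.
Op 7: read(P1, v1) -> 19. No state change.
Op 8: read(P0, v0) -> 103. No state change.
Op 9: write(P0, v0, 114). refcount(pp0)=1 -> write in place. 5 ppages; refcounts: pp0:1 pp1:2 pp2:1 pp3:1 pp4:1
Op 10: read(P1, v1) -> 19. No state change.

yes no yes no no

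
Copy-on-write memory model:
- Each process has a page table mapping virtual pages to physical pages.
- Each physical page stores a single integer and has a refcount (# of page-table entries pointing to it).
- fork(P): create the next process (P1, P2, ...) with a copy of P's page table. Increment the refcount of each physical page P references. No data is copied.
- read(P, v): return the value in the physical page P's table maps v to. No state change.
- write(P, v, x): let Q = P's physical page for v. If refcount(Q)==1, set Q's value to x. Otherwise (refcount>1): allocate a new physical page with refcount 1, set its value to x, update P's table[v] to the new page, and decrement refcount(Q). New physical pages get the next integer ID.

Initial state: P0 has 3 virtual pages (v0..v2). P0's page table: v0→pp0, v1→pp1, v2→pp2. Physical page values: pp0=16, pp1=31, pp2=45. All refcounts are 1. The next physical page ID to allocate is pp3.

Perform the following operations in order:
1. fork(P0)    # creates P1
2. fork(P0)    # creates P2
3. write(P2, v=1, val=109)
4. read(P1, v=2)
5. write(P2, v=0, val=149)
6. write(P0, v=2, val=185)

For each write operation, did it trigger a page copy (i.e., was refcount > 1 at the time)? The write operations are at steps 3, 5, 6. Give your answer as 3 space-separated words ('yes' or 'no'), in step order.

Op 1: fork(P0) -> P1. 3 ppages; refcounts: pp0:2 pp1:2 pp2:2
Op 2: fork(P0) -> P2. 3 ppages; refcounts: pp0:3 pp1:3 pp2:3
Op 3: write(P2, v1, 109). refcount(pp1)=3>1 -> COPY to pp3. 4 ppages; refcounts: pp0:3 pp1:2 pp2:3 pp3:1
Op 4: read(P1, v2) -> 45. No state change.
Op 5: write(P2, v0, 149). refcount(pp0)=3>1 -> COPY to pp4. 5 ppages; refcounts: pp0:2 pp1:2 pp2:3 pp3:1 pp4:1
Op 6: write(P0, v2, 185). refcount(pp2)=3>1 -> COPY to pp5. 6 ppages; refcounts: pp0:2 pp1:2 pp2:2 pp3:1 pp4:1 pp5:1

yes yes yes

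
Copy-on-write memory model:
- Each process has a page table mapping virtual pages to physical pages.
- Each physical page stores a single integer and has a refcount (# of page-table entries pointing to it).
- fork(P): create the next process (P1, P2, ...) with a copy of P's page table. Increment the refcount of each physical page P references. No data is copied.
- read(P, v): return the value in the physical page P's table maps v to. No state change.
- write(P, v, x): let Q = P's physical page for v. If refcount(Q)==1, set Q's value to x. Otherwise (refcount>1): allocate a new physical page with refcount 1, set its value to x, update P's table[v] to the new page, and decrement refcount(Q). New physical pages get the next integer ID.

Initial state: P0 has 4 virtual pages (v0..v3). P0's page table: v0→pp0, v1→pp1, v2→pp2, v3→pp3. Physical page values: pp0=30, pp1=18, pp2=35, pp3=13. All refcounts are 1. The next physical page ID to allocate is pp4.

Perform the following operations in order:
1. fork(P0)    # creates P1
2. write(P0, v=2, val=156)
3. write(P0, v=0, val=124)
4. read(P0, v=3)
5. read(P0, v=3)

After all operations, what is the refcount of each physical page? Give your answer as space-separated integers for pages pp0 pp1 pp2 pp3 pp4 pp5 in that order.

Op 1: fork(P0) -> P1. 4 ppages; refcounts: pp0:2 pp1:2 pp2:2 pp3:2
Op 2: write(P0, v2, 156). refcount(pp2)=2>1 -> COPY to pp4. 5 ppages; refcounts: pp0:2 pp1:2 pp2:1 pp3:2 pp4:1
Op 3: write(P0, v0, 124). refcount(pp0)=2>1 -> COPY to pp5. 6 ppages; refcounts: pp0:1 pp1:2 pp2:1 pp3:2 pp4:1 pp5:1
Op 4: read(P0, v3) -> 13. No state change.
Op 5: read(P0, v3) -> 13. No state change.

Answer: 1 2 1 2 1 1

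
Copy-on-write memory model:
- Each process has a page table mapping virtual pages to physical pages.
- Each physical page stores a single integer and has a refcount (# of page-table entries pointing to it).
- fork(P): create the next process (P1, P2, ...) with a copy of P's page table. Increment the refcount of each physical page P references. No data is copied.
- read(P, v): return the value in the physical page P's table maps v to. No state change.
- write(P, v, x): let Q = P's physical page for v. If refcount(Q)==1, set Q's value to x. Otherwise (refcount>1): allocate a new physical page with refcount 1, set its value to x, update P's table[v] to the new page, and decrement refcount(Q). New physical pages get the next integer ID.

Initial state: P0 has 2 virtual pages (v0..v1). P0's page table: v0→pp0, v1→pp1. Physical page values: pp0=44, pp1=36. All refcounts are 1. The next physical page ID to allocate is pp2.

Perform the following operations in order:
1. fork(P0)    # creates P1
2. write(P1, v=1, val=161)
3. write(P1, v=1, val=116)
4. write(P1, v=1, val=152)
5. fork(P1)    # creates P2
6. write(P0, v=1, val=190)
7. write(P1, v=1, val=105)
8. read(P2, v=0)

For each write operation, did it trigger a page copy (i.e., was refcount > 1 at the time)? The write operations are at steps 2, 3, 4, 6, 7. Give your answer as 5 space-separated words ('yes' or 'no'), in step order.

Op 1: fork(P0) -> P1. 2 ppages; refcounts: pp0:2 pp1:2
Op 2: write(P1, v1, 161). refcount(pp1)=2>1 -> COPY to pp2. 3 ppages; refcounts: pp0:2 pp1:1 pp2:1
Op 3: write(P1, v1, 116). refcount(pp2)=1 -> write in place. 3 ppages; refcounts: pp0:2 pp1:1 pp2:1
Op 4: write(P1, v1, 152). refcount(pp2)=1 -> write in place. 3 ppages; refcounts: pp0:2 pp1:1 pp2:1
Op 5: fork(P1) -> P2. 3 ppages; refcounts: pp0:3 pp1:1 pp2:2
Op 6: write(P0, v1, 190). refcount(pp1)=1 -> write in place. 3 ppages; refcounts: pp0:3 pp1:1 pp2:2
Op 7: write(P1, v1, 105). refcount(pp2)=2>1 -> COPY to pp3. 4 ppages; refcounts: pp0:3 pp1:1 pp2:1 pp3:1
Op 8: read(P2, v0) -> 44. No state change.

yes no no no yes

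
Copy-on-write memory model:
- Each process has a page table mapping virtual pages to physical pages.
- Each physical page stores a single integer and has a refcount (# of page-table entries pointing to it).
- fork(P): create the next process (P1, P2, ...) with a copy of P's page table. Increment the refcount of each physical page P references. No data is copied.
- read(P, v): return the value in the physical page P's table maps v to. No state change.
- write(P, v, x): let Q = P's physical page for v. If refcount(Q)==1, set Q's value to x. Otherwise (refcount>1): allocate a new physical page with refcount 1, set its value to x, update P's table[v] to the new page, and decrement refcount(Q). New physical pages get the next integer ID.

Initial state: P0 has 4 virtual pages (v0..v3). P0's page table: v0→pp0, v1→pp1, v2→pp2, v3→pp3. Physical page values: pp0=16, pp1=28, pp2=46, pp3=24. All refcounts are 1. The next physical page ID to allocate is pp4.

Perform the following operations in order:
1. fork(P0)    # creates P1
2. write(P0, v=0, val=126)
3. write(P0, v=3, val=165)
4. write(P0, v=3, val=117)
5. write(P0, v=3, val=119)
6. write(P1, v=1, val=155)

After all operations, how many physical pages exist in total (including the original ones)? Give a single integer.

Op 1: fork(P0) -> P1. 4 ppages; refcounts: pp0:2 pp1:2 pp2:2 pp3:2
Op 2: write(P0, v0, 126). refcount(pp0)=2>1 -> COPY to pp4. 5 ppages; refcounts: pp0:1 pp1:2 pp2:2 pp3:2 pp4:1
Op 3: write(P0, v3, 165). refcount(pp3)=2>1 -> COPY to pp5. 6 ppages; refcounts: pp0:1 pp1:2 pp2:2 pp3:1 pp4:1 pp5:1
Op 4: write(P0, v3, 117). refcount(pp5)=1 -> write in place. 6 ppages; refcounts: pp0:1 pp1:2 pp2:2 pp3:1 pp4:1 pp5:1
Op 5: write(P0, v3, 119). refcount(pp5)=1 -> write in place. 6 ppages; refcounts: pp0:1 pp1:2 pp2:2 pp3:1 pp4:1 pp5:1
Op 6: write(P1, v1, 155). refcount(pp1)=2>1 -> COPY to pp6. 7 ppages; refcounts: pp0:1 pp1:1 pp2:2 pp3:1 pp4:1 pp5:1 pp6:1

Answer: 7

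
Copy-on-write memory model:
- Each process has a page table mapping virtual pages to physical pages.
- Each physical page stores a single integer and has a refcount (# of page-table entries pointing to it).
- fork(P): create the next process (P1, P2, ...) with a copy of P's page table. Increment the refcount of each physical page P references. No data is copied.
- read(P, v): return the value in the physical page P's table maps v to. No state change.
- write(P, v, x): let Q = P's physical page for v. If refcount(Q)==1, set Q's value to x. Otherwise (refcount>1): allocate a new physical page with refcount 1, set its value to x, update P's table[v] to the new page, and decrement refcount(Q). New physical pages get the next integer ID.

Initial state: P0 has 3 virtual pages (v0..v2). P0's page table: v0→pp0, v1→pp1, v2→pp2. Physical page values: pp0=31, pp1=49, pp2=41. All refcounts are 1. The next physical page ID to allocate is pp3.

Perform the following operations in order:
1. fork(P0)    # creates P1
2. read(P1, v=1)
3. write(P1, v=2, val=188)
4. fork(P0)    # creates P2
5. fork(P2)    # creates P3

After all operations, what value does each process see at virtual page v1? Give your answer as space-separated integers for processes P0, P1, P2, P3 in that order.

Op 1: fork(P0) -> P1. 3 ppages; refcounts: pp0:2 pp1:2 pp2:2
Op 2: read(P1, v1) -> 49. No state change.
Op 3: write(P1, v2, 188). refcount(pp2)=2>1 -> COPY to pp3. 4 ppages; refcounts: pp0:2 pp1:2 pp2:1 pp3:1
Op 4: fork(P0) -> P2. 4 ppages; refcounts: pp0:3 pp1:3 pp2:2 pp3:1
Op 5: fork(P2) -> P3. 4 ppages; refcounts: pp0:4 pp1:4 pp2:3 pp3:1
P0: v1 -> pp1 = 49
P1: v1 -> pp1 = 49
P2: v1 -> pp1 = 49
P3: v1 -> pp1 = 49

Answer: 49 49 49 49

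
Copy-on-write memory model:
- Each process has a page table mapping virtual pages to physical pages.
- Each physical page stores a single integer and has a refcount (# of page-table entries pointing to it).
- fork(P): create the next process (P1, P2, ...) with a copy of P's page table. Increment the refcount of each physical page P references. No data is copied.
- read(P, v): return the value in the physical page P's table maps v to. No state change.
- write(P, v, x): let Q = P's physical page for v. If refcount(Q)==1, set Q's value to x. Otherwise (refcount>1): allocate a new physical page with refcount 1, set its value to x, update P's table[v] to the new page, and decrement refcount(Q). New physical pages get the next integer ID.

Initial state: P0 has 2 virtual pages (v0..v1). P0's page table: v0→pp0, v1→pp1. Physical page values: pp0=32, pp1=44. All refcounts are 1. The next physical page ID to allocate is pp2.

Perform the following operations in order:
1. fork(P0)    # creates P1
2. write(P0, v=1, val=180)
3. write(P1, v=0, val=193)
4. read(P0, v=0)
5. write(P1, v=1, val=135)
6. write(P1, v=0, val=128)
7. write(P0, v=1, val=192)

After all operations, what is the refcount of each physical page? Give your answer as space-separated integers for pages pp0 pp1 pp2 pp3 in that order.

Answer: 1 1 1 1

Derivation:
Op 1: fork(P0) -> P1. 2 ppages; refcounts: pp0:2 pp1:2
Op 2: write(P0, v1, 180). refcount(pp1)=2>1 -> COPY to pp2. 3 ppages; refcounts: pp0:2 pp1:1 pp2:1
Op 3: write(P1, v0, 193). refcount(pp0)=2>1 -> COPY to pp3. 4 ppages; refcounts: pp0:1 pp1:1 pp2:1 pp3:1
Op 4: read(P0, v0) -> 32. No state change.
Op 5: write(P1, v1, 135). refcount(pp1)=1 -> write in place. 4 ppages; refcounts: pp0:1 pp1:1 pp2:1 pp3:1
Op 6: write(P1, v0, 128). refcount(pp3)=1 -> write in place. 4 ppages; refcounts: pp0:1 pp1:1 pp2:1 pp3:1
Op 7: write(P0, v1, 192). refcount(pp2)=1 -> write in place. 4 ppages; refcounts: pp0:1 pp1:1 pp2:1 pp3:1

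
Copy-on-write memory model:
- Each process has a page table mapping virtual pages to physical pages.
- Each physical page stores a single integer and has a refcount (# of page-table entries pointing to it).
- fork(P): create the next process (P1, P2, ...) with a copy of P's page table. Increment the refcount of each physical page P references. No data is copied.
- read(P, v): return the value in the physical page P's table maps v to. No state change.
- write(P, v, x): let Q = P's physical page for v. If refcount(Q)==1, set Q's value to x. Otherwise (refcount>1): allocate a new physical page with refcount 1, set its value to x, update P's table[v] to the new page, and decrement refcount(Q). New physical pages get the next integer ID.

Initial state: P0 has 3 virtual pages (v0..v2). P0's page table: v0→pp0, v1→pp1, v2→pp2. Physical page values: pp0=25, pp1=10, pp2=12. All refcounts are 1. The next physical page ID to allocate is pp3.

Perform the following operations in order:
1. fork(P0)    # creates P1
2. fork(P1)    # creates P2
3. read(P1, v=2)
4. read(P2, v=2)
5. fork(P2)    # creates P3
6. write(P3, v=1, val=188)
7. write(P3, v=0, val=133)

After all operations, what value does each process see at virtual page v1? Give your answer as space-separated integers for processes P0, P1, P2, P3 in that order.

Answer: 10 10 10 188

Derivation:
Op 1: fork(P0) -> P1. 3 ppages; refcounts: pp0:2 pp1:2 pp2:2
Op 2: fork(P1) -> P2. 3 ppages; refcounts: pp0:3 pp1:3 pp2:3
Op 3: read(P1, v2) -> 12. No state change.
Op 4: read(P2, v2) -> 12. No state change.
Op 5: fork(P2) -> P3. 3 ppages; refcounts: pp0:4 pp1:4 pp2:4
Op 6: write(P3, v1, 188). refcount(pp1)=4>1 -> COPY to pp3. 4 ppages; refcounts: pp0:4 pp1:3 pp2:4 pp3:1
Op 7: write(P3, v0, 133). refcount(pp0)=4>1 -> COPY to pp4. 5 ppages; refcounts: pp0:3 pp1:3 pp2:4 pp3:1 pp4:1
P0: v1 -> pp1 = 10
P1: v1 -> pp1 = 10
P2: v1 -> pp1 = 10
P3: v1 -> pp3 = 188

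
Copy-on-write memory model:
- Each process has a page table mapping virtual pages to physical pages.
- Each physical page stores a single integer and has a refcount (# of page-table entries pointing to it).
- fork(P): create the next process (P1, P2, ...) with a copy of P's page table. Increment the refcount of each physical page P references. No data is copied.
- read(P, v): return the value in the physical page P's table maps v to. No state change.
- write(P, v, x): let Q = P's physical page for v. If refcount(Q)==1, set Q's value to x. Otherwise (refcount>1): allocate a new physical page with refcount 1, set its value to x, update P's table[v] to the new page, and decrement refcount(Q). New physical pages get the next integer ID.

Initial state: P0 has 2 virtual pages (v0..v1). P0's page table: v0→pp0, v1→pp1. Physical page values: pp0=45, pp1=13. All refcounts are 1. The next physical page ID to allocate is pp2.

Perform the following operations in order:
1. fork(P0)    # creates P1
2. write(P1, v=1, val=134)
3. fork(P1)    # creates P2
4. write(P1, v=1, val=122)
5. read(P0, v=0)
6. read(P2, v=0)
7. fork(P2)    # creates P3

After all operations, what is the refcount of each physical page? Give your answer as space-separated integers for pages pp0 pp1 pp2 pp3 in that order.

Op 1: fork(P0) -> P1. 2 ppages; refcounts: pp0:2 pp1:2
Op 2: write(P1, v1, 134). refcount(pp1)=2>1 -> COPY to pp2. 3 ppages; refcounts: pp0:2 pp1:1 pp2:1
Op 3: fork(P1) -> P2. 3 ppages; refcounts: pp0:3 pp1:1 pp2:2
Op 4: write(P1, v1, 122). refcount(pp2)=2>1 -> COPY to pp3. 4 ppages; refcounts: pp0:3 pp1:1 pp2:1 pp3:1
Op 5: read(P0, v0) -> 45. No state change.
Op 6: read(P2, v0) -> 45. No state change.
Op 7: fork(P2) -> P3. 4 ppages; refcounts: pp0:4 pp1:1 pp2:2 pp3:1

Answer: 4 1 2 1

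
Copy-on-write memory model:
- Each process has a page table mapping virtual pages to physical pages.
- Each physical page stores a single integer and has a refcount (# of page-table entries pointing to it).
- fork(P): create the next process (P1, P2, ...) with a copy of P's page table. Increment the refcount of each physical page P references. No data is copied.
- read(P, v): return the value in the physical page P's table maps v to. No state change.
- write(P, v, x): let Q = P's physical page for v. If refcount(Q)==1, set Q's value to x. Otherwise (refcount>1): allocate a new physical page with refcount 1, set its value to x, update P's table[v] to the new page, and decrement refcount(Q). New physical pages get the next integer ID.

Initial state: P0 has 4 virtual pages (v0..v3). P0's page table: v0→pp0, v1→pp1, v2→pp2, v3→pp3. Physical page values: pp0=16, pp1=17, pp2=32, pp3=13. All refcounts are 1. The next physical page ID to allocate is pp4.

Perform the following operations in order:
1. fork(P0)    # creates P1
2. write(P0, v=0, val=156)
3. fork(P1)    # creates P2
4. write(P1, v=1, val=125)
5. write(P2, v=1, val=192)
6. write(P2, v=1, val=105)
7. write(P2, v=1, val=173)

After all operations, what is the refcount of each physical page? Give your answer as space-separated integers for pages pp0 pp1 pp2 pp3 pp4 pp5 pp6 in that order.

Op 1: fork(P0) -> P1. 4 ppages; refcounts: pp0:2 pp1:2 pp2:2 pp3:2
Op 2: write(P0, v0, 156). refcount(pp0)=2>1 -> COPY to pp4. 5 ppages; refcounts: pp0:1 pp1:2 pp2:2 pp3:2 pp4:1
Op 3: fork(P1) -> P2. 5 ppages; refcounts: pp0:2 pp1:3 pp2:3 pp3:3 pp4:1
Op 4: write(P1, v1, 125). refcount(pp1)=3>1 -> COPY to pp5. 6 ppages; refcounts: pp0:2 pp1:2 pp2:3 pp3:3 pp4:1 pp5:1
Op 5: write(P2, v1, 192). refcount(pp1)=2>1 -> COPY to pp6. 7 ppages; refcounts: pp0:2 pp1:1 pp2:3 pp3:3 pp4:1 pp5:1 pp6:1
Op 6: write(P2, v1, 105). refcount(pp6)=1 -> write in place. 7 ppages; refcounts: pp0:2 pp1:1 pp2:3 pp3:3 pp4:1 pp5:1 pp6:1
Op 7: write(P2, v1, 173). refcount(pp6)=1 -> write in place. 7 ppages; refcounts: pp0:2 pp1:1 pp2:3 pp3:3 pp4:1 pp5:1 pp6:1

Answer: 2 1 3 3 1 1 1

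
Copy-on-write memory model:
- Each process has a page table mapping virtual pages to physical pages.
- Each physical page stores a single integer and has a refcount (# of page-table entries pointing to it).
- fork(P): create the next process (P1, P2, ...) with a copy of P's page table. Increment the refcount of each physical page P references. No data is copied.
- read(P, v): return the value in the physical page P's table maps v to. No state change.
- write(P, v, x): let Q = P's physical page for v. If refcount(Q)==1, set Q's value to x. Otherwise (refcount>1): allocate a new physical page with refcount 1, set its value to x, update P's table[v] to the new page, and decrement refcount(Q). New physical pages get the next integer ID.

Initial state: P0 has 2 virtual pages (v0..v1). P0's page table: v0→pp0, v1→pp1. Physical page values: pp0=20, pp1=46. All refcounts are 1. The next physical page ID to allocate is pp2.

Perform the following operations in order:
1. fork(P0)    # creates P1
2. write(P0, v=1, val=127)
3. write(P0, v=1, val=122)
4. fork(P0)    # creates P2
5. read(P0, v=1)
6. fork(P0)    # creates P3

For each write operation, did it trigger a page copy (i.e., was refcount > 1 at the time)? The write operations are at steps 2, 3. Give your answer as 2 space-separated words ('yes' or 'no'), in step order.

Op 1: fork(P0) -> P1. 2 ppages; refcounts: pp0:2 pp1:2
Op 2: write(P0, v1, 127). refcount(pp1)=2>1 -> COPY to pp2. 3 ppages; refcounts: pp0:2 pp1:1 pp2:1
Op 3: write(P0, v1, 122). refcount(pp2)=1 -> write in place. 3 ppages; refcounts: pp0:2 pp1:1 pp2:1
Op 4: fork(P0) -> P2. 3 ppages; refcounts: pp0:3 pp1:1 pp2:2
Op 5: read(P0, v1) -> 122. No state change.
Op 6: fork(P0) -> P3. 3 ppages; refcounts: pp0:4 pp1:1 pp2:3

yes no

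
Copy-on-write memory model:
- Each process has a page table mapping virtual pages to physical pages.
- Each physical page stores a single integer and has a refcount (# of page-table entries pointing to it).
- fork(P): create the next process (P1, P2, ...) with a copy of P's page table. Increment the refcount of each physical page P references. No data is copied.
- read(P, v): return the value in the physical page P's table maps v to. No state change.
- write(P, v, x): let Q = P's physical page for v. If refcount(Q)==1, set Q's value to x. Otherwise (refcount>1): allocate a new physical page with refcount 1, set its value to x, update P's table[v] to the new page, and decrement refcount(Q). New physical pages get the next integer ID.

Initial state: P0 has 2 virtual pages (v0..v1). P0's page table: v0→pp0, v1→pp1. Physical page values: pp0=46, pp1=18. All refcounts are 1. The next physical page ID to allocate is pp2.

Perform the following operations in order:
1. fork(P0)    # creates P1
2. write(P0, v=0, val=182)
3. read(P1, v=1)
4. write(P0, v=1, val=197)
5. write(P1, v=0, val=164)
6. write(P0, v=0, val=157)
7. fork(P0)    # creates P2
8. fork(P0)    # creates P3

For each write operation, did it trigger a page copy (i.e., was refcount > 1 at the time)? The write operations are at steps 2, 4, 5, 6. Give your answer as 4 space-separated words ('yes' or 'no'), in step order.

Op 1: fork(P0) -> P1. 2 ppages; refcounts: pp0:2 pp1:2
Op 2: write(P0, v0, 182). refcount(pp0)=2>1 -> COPY to pp2. 3 ppages; refcounts: pp0:1 pp1:2 pp2:1
Op 3: read(P1, v1) -> 18. No state change.
Op 4: write(P0, v1, 197). refcount(pp1)=2>1 -> COPY to pp3. 4 ppages; refcounts: pp0:1 pp1:1 pp2:1 pp3:1
Op 5: write(P1, v0, 164). refcount(pp0)=1 -> write in place. 4 ppages; refcounts: pp0:1 pp1:1 pp2:1 pp3:1
Op 6: write(P0, v0, 157). refcount(pp2)=1 -> write in place. 4 ppages; refcounts: pp0:1 pp1:1 pp2:1 pp3:1
Op 7: fork(P0) -> P2. 4 ppages; refcounts: pp0:1 pp1:1 pp2:2 pp3:2
Op 8: fork(P0) -> P3. 4 ppages; refcounts: pp0:1 pp1:1 pp2:3 pp3:3

yes yes no no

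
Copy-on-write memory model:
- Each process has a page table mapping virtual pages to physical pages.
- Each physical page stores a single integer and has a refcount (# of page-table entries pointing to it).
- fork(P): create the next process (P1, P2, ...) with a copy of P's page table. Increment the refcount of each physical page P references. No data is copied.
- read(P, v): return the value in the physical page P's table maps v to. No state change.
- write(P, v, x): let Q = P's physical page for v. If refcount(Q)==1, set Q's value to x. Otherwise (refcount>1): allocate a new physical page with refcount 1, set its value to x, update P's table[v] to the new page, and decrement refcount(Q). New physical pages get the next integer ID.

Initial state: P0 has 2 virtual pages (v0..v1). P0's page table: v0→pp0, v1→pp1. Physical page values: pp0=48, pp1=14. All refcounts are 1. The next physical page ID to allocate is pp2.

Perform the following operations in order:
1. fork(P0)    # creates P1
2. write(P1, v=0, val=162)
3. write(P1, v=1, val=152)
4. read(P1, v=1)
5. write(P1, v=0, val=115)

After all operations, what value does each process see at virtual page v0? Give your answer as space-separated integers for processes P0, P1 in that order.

Answer: 48 115

Derivation:
Op 1: fork(P0) -> P1. 2 ppages; refcounts: pp0:2 pp1:2
Op 2: write(P1, v0, 162). refcount(pp0)=2>1 -> COPY to pp2. 3 ppages; refcounts: pp0:1 pp1:2 pp2:1
Op 3: write(P1, v1, 152). refcount(pp1)=2>1 -> COPY to pp3. 4 ppages; refcounts: pp0:1 pp1:1 pp2:1 pp3:1
Op 4: read(P1, v1) -> 152. No state change.
Op 5: write(P1, v0, 115). refcount(pp2)=1 -> write in place. 4 ppages; refcounts: pp0:1 pp1:1 pp2:1 pp3:1
P0: v0 -> pp0 = 48
P1: v0 -> pp2 = 115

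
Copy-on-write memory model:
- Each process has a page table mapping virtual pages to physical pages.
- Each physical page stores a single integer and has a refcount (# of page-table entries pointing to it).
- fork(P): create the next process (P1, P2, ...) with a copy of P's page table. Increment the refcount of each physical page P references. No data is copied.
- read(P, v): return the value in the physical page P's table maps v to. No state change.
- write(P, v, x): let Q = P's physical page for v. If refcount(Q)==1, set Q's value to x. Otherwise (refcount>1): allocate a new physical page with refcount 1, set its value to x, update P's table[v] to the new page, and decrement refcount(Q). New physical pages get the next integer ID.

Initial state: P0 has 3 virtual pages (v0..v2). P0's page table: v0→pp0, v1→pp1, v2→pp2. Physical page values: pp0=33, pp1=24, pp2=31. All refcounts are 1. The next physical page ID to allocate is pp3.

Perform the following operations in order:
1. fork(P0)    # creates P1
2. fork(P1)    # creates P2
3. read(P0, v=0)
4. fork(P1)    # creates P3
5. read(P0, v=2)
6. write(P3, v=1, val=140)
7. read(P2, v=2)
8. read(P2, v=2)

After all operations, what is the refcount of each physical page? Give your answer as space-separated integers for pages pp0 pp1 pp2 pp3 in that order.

Op 1: fork(P0) -> P1. 3 ppages; refcounts: pp0:2 pp1:2 pp2:2
Op 2: fork(P1) -> P2. 3 ppages; refcounts: pp0:3 pp1:3 pp2:3
Op 3: read(P0, v0) -> 33. No state change.
Op 4: fork(P1) -> P3. 3 ppages; refcounts: pp0:4 pp1:4 pp2:4
Op 5: read(P0, v2) -> 31. No state change.
Op 6: write(P3, v1, 140). refcount(pp1)=4>1 -> COPY to pp3. 4 ppages; refcounts: pp0:4 pp1:3 pp2:4 pp3:1
Op 7: read(P2, v2) -> 31. No state change.
Op 8: read(P2, v2) -> 31. No state change.

Answer: 4 3 4 1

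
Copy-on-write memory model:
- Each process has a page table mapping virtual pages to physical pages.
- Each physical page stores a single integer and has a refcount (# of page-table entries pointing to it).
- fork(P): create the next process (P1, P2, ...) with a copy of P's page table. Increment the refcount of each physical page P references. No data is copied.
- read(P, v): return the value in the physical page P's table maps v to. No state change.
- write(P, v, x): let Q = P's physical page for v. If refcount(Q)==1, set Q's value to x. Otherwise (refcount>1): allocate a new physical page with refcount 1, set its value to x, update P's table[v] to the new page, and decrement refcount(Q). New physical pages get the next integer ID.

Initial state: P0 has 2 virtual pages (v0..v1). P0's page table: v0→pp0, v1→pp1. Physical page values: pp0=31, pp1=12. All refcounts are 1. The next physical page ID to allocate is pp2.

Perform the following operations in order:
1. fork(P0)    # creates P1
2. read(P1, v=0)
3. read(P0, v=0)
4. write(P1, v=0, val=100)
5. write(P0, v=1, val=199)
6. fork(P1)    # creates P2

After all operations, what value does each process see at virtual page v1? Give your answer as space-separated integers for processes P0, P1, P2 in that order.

Op 1: fork(P0) -> P1. 2 ppages; refcounts: pp0:2 pp1:2
Op 2: read(P1, v0) -> 31. No state change.
Op 3: read(P0, v0) -> 31. No state change.
Op 4: write(P1, v0, 100). refcount(pp0)=2>1 -> COPY to pp2. 3 ppages; refcounts: pp0:1 pp1:2 pp2:1
Op 5: write(P0, v1, 199). refcount(pp1)=2>1 -> COPY to pp3. 4 ppages; refcounts: pp0:1 pp1:1 pp2:1 pp3:1
Op 6: fork(P1) -> P2. 4 ppages; refcounts: pp0:1 pp1:2 pp2:2 pp3:1
P0: v1 -> pp3 = 199
P1: v1 -> pp1 = 12
P2: v1 -> pp1 = 12

Answer: 199 12 12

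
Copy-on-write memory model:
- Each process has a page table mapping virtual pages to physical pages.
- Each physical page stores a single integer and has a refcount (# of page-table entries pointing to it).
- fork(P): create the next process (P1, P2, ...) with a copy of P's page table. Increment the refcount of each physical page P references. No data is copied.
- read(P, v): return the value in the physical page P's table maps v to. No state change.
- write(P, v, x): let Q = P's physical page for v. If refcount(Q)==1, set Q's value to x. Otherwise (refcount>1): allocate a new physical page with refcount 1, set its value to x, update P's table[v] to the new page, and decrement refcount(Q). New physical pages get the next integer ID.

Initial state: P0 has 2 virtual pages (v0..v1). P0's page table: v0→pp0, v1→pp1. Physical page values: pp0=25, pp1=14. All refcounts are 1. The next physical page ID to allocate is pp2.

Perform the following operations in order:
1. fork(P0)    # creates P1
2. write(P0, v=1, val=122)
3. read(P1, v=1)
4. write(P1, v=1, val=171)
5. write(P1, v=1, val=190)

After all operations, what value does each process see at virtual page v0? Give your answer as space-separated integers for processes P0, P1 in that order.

Answer: 25 25

Derivation:
Op 1: fork(P0) -> P1. 2 ppages; refcounts: pp0:2 pp1:2
Op 2: write(P0, v1, 122). refcount(pp1)=2>1 -> COPY to pp2. 3 ppages; refcounts: pp0:2 pp1:1 pp2:1
Op 3: read(P1, v1) -> 14. No state change.
Op 4: write(P1, v1, 171). refcount(pp1)=1 -> write in place. 3 ppages; refcounts: pp0:2 pp1:1 pp2:1
Op 5: write(P1, v1, 190). refcount(pp1)=1 -> write in place. 3 ppages; refcounts: pp0:2 pp1:1 pp2:1
P0: v0 -> pp0 = 25
P1: v0 -> pp0 = 25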